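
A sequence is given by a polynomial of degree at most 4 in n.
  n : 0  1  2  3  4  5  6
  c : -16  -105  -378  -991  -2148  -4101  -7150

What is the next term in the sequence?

First differences: -89, -273, -613, -1157, -1953, -3049
Second differences: -184, -340, -544, -796, -1096
Third differences: -156, -204, -252, -300
Fourth differences: -48, -48, -48
The fourth differences are constant (-48).
-300 − 48 = -348;  -1096 − 348 = -1444;  -3049 − 1444 = -4493;  -7150 − 4493 = -11643

-11643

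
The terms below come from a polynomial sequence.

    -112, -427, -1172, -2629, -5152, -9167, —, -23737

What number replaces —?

Using the first 6 terms:
Δ: -315  -745  -1457  -2523  -4015
Δ²: -430  -712  -1066  -1492
Δ³: -282  -354  -426
Δ⁴: -72  -72
Constant fourth difference = -72.
Extend forward: -426 − 72 = -498;  -1492 − 498 = -1990;  -4015 − 1990 = -6005;  -9167 − 6005 = -15172

-15172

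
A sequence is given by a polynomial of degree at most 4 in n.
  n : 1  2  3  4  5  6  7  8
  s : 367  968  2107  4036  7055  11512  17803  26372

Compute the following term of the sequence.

601  1139  1929  3019  4457  6291  8569
538  790  1090  1438  1834  2278
252  300  348  396  444
48  48  48  48
The fourth differences are constant (48).
444 + 48 = 492;  2278 + 492 = 2770;  8569 + 2770 = 11339;  26372 + 11339 = 37711

37711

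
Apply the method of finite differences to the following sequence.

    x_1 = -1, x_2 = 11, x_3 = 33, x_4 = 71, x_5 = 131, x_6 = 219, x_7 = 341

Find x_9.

First differences: 12 , 22 , 38 , 60 , 88 , 122
Second differences: 10 , 16 , 22 , 28 , 34
Third differences: 6 , 6 , 6 , 6
Third differences constant at 6.
34 + 6 = 40;  122 + 40 = 162;  341 + 162 = 503
40 + 6 = 46;  162 + 46 = 208;  503 + 208 = 711

711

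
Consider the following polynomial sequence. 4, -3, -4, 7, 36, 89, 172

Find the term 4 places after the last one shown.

924

Δ: -7  -1  11  29  53  83
Δ²: 6  12  18  24  30
Δ³: 6  6  6  6
Third differences constant at 6.
30 + 6 = 36;  83 + 36 = 119;  172 + 119 = 291
36 + 6 = 42;  119 + 42 = 161;  291 + 161 = 452
42 + 6 = 48;  161 + 48 = 209;  452 + 209 = 661
48 + 6 = 54;  209 + 54 = 263;  661 + 263 = 924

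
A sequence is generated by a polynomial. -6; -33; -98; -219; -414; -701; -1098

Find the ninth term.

First differences: -27, -65, -121, -195, -287, -397
Second differences: -38, -56, -74, -92, -110
Third differences: -18, -18, -18, -18
Third differences constant at -18.
-110 − 18 = -128;  -397 − 128 = -525;  -1098 − 525 = -1623
-128 − 18 = -146;  -525 − 146 = -671;  -1623 − 671 = -2294

-2294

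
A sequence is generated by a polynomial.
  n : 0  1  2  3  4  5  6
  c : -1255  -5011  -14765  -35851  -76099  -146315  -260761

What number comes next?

-3756  -9754  -21086  -40248  -70216  -114446
-5998  -11332  -19162  -29968  -44230
-5334  -7830  -10806  -14262
-2496  -2976  -3456
-480  -480
The fifth differences are constant (-480).
-3456 − 480 = -3936;  -14262 − 3936 = -18198;  -44230 − 18198 = -62428;  -114446 − 62428 = -176874;  -260761 − 176874 = -437635

-437635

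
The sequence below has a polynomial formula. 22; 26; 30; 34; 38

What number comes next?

42

Δ: 4 , 4 , 4 , 4
First differences constant at 4.
38 + 4 = 42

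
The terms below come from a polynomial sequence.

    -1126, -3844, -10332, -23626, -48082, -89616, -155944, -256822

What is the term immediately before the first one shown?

-2718  -6488  -13294  -24456  -41534  -66328  -100878
-3770  -6806  -11162  -17078  -24794  -34550
-3036  -4356  -5916  -7716  -9756
-1320  -1560  -1800  -2040
-240  -240  -240
The fifth differences are constant at -240.
Work back: -1320 + 240 = -1080;  -3036 + 1080 = -1956;  -3770 + 1956 = -1814;  -2718 + 1814 = -904;  -1126 + 904 = -222

-222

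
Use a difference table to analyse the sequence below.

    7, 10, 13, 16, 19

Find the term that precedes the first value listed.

4

D1: 3, 3, 3, 3
The first differences are constant at 3.
Work back: 7 − 3 = 4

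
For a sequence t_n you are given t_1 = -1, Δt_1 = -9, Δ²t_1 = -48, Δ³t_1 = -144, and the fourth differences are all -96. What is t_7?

Build the table forward from the leading diagonal:
Δ⁴: -96  -96  -96  -96  -96  -96  -96
Δ³: -144  -240  -336  -432  -528  -624  -720
Δ²: -48  -192  -432  -768  -1200  -1728  -2352
Δ: -9  -57  -249  -681  -1449  -2649  -4377
t: -1  -10  -67  -316  -997  -2446  -5095

-5095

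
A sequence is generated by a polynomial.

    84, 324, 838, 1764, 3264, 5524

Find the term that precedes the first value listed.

4

Δ: 240, 514, 926, 1500, 2260
Δ²: 274, 412, 574, 760
Δ³: 138, 162, 186
Δ⁴: 24, 24
The fourth differences are constant at 24.
Work back: 138 − 24 = 114;  274 − 114 = 160;  240 − 160 = 80;  84 − 80 = 4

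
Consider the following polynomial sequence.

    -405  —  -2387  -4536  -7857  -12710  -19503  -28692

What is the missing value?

-1098

Using the last 6 terms:
Δ: -2149, -3321, -4853, -6793, -9189
Δ²: -1172, -1532, -1940, -2396
Δ³: -360, -408, -456
Δ⁴: -48, -48
Constant fourth difference = -48.
Extend backward: -360 + 48 = -312;  -1172 + 312 = -860;  -2149 + 860 = -1289;  -2387 + 1289 = -1098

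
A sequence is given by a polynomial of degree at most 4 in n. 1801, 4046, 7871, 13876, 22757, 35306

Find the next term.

First differences: 2245 , 3825 , 6005 , 8881 , 12549
Second differences: 1580 , 2180 , 2876 , 3668
Third differences: 600 , 696 , 792
Fourth differences: 96 , 96
Fourth differences constant at 96.
792 + 96 = 888;  3668 + 888 = 4556;  12549 + 4556 = 17105;  35306 + 17105 = 52411

52411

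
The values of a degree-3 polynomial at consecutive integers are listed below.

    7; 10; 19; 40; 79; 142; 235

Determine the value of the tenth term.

3, 9, 21, 39, 63, 93
6, 12, 18, 24, 30
6, 6, 6, 6
Constant third difference = 6, so extend:
30 + 6 = 36;  93 + 36 = 129;  235 + 129 = 364
36 + 6 = 42;  129 + 42 = 171;  364 + 171 = 535
42 + 6 = 48;  171 + 48 = 219;  535 + 219 = 754

754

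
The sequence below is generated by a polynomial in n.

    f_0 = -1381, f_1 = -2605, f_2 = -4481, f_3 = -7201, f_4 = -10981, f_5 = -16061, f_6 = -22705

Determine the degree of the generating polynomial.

4

D1: -1224, -1876, -2720, -3780, -5080, -6644
D2: -652, -844, -1060, -1300, -1564
D3: -192, -216, -240, -264
D4: -24, -24, -24
The fourth differences are constant, so the polynomial has degree 4.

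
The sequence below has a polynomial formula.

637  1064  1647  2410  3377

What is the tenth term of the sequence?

12112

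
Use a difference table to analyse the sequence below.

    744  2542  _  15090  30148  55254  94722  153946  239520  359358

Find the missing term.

Using the last 7 terms:
D1: 15058  25106  39468  59224  85574  119838
D2: 10048  14362  19756  26350  34264
D3: 4314  5394  6594  7914
D4: 1080  1200  1320
D5: 120  120
Constant fifth difference = 120.
Extend backward: 1080 − 120 = 960;  4314 − 960 = 3354;  10048 − 3354 = 6694;  15058 − 6694 = 8364;  15090 − 8364 = 6726

6726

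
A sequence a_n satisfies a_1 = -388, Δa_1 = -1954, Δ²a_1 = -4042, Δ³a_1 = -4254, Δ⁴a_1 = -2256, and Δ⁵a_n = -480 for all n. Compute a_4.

Build the table forward from the leading diagonal:
Fifth differences: -480, -480, -480, -480
Fourth differences: -2256, -2736, -3216, -3696
Third differences: -4254, -6510, -9246, -12462
Second differences: -4042, -8296, -14806, -24052
First differences: -1954, -5996, -14292, -29098
a: -388, -2342, -8338, -22630

-22630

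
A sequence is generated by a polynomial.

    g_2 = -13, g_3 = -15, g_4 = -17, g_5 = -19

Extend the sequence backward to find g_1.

First differences: -2  -2  -2
The first differences are constant at -2.
Work back: -13 + 2 = -11

-11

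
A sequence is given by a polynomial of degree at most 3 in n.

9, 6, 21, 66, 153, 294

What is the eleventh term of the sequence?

Δ: -3 , 15 , 45 , 87 , 141
Δ²: 18 , 30 , 42 , 54
Δ³: 12 , 12 , 12
The third differences are constant (12).
54 + 12 = 66;  141 + 66 = 207;  294 + 207 = 501
66 + 12 = 78;  207 + 78 = 285;  501 + 285 = 786
78 + 12 = 90;  285 + 90 = 375;  786 + 375 = 1161
90 + 12 = 102;  375 + 102 = 477;  1161 + 477 = 1638
102 + 12 = 114;  477 + 114 = 591;  1638 + 591 = 2229

2229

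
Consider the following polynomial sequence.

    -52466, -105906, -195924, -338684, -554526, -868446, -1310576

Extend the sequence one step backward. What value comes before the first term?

D1: -53440  -90018  -142760  -215842  -313920  -442130
D2: -36578  -52742  -73082  -98078  -128210
D3: -16164  -20340  -24996  -30132
D4: -4176  -4656  -5136
D5: -480  -480
The fifth differences are constant at -480.
Work back: -4176 + 480 = -3696;  -16164 + 3696 = -12468;  -36578 + 12468 = -24110;  -53440 + 24110 = -29330;  -52466 + 29330 = -23136

-23136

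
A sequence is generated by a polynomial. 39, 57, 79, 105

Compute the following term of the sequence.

D1: 18 , 22 , 26
D2: 4 , 4
Second differences constant at 4.
26 + 4 = 30;  105 + 30 = 135

135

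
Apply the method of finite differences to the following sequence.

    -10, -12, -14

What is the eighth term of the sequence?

Δ: -2 , -2
First differences constant at -2.
-14 − 2 = -16
-16 − 2 = -18
-18 − 2 = -20
-20 − 2 = -22
-22 − 2 = -24

-24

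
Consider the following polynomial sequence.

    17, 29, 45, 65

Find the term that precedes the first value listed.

9

12, 16, 20
4, 4
The second differences are constant at 4.
Work back: 12 − 4 = 8;  17 − 8 = 9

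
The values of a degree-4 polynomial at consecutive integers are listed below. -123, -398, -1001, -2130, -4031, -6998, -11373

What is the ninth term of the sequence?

D1: -275, -603, -1129, -1901, -2967, -4375
D2: -328, -526, -772, -1066, -1408
D3: -198, -246, -294, -342
D4: -48, -48, -48
The fourth differences are constant (-48).
-342 − 48 = -390;  -1408 − 390 = -1798;  -4375 − 1798 = -6173;  -11373 − 6173 = -17546
-390 − 48 = -438;  -1798 − 438 = -2236;  -6173 − 2236 = -8409;  -17546 − 8409 = -25955

-25955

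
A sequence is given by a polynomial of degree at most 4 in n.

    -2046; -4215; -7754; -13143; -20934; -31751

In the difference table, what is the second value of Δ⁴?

-72

Δ: -2169, -3539, -5389, -7791, -10817
Δ²: -1370, -1850, -2402, -3026
Δ³: -480, -552, -624
Δ⁴: -72, -72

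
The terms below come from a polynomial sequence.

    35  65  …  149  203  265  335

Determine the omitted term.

103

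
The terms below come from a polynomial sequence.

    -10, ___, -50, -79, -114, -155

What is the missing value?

-27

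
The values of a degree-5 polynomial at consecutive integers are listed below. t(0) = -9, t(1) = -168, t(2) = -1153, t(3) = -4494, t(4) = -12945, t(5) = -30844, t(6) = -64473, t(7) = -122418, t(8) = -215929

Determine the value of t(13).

-1842564

Δ: -159, -985, -3341, -8451, -17899, -33629, -57945, -93511
Δ²: -826, -2356, -5110, -9448, -15730, -24316, -35566
Δ³: -1530, -2754, -4338, -6282, -8586, -11250
Δ⁴: -1224, -1584, -1944, -2304, -2664
Δ⁵: -360, -360, -360, -360
Constant fifth difference = -360, so extend:
-2664 − 360 = -3024;  -11250 − 3024 = -14274;  -35566 − 14274 = -49840;  -93511 − 49840 = -143351;  -215929 − 143351 = -359280
-3024 − 360 = -3384;  -14274 − 3384 = -17658;  -49840 − 17658 = -67498;  -143351 − 67498 = -210849;  -359280 − 210849 = -570129
-3384 − 360 = -3744;  -17658 − 3744 = -21402;  -67498 − 21402 = -88900;  -210849 − 88900 = -299749;  -570129 − 299749 = -869878
-3744 − 360 = -4104;  -21402 − 4104 = -25506;  -88900 − 25506 = -114406;  -299749 − 114406 = -414155;  -869878 − 414155 = -1284033
-4104 − 360 = -4464;  -25506 − 4464 = -29970;  -114406 − 29970 = -144376;  -414155 − 144376 = -558531;  -1284033 − 558531 = -1842564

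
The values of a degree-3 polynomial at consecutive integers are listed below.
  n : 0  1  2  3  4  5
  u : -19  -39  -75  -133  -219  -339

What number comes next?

-499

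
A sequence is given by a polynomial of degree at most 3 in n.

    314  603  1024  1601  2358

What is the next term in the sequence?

Δ: 289, 421, 577, 757
Δ²: 132, 156, 180
Δ³: 24, 24
The third differences are constant (24).
180 + 24 = 204;  757 + 204 = 961;  2358 + 961 = 3319

3319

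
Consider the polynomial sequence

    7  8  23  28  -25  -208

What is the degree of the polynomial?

D1: 1, 15, 5, -53, -183
D2: 14, -10, -58, -130
D3: -24, -48, -72
D4: -24, -24
The fourth differences are constant, so the polynomial has degree 4.

4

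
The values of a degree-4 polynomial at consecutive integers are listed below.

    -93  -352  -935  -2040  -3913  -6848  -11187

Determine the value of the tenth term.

D1: -259 , -583 , -1105 , -1873 , -2935 , -4339
D2: -324 , -522 , -768 , -1062 , -1404
D3: -198 , -246 , -294 , -342
D4: -48 , -48 , -48
Fourth differences constant at -48.
-342 − 48 = -390;  -1404 − 390 = -1794;  -4339 − 1794 = -6133;  -11187 − 6133 = -17320
-390 − 48 = -438;  -1794 − 438 = -2232;  -6133 − 2232 = -8365;  -17320 − 8365 = -25685
-438 − 48 = -486;  -2232 − 486 = -2718;  -8365 − 2718 = -11083;  -25685 − 11083 = -36768

-36768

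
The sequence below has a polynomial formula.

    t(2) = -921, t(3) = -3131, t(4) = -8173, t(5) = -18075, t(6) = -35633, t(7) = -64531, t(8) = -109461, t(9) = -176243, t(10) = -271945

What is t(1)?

-163

-2210, -5042, -9902, -17558, -28898, -44930, -66782, -95702
-2832, -4860, -7656, -11340, -16032, -21852, -28920
-2028, -2796, -3684, -4692, -5820, -7068
-768, -888, -1008, -1128, -1248
-120, -120, -120, -120
The fifth differences are constant at -120.
Work back: -768 + 120 = -648;  -2028 + 648 = -1380;  -2832 + 1380 = -1452;  -2210 + 1452 = -758;  -921 + 758 = -163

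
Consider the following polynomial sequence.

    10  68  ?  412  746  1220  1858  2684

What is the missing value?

Using the last 5 terms:
First differences: 334  474  638  826
Second differences: 140  164  188
Third differences: 24  24
Constant third difference = 24.
Extend backward: 140 − 24 = 116;  334 − 116 = 218;  412 − 218 = 194

194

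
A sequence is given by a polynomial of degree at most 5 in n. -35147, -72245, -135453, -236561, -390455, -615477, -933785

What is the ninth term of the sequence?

-1960131

D1: -37098  -63208  -101108  -153894  -225022  -318308
D2: -26110  -37900  -52786  -71128  -93286
D3: -11790  -14886  -18342  -22158
D4: -3096  -3456  -3816
D5: -360  -360
Fifth differences constant at -360.
-3816 − 360 = -4176;  -22158 − 4176 = -26334;  -93286 − 26334 = -119620;  -318308 − 119620 = -437928;  -933785 − 437928 = -1371713
-4176 − 360 = -4536;  -26334 − 4536 = -30870;  -119620 − 30870 = -150490;  -437928 − 150490 = -588418;  -1371713 − 588418 = -1960131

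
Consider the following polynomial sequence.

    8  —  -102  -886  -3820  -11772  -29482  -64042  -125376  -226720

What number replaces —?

8

Using the last 8 terms:
D1: -784  -2934  -7952  -17710  -34560  -61334  -101344
D2: -2150  -5018  -9758  -16850  -26774  -40010
D3: -2868  -4740  -7092  -9924  -13236
D4: -1872  -2352  -2832  -3312
D5: -480  -480  -480
Constant fifth difference = -480.
Extend backward: -1872 + 480 = -1392;  -2868 + 1392 = -1476;  -2150 + 1476 = -674;  -784 + 674 = -110;  -102 + 110 = 8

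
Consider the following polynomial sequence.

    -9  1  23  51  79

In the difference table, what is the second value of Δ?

D1: 10, 22, 28, 28
D2: 12, 6, 0
D3: -6, -6

22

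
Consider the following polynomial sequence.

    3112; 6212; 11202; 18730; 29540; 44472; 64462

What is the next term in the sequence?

Δ: 3100  4990  7528  10810  14932  19990
Δ²: 1890  2538  3282  4122  5058
Δ³: 648  744  840  936
Δ⁴: 96  96  96
Fourth differences constant at 96.
936 + 96 = 1032;  5058 + 1032 = 6090;  19990 + 6090 = 26080;  64462 + 26080 = 90542

90542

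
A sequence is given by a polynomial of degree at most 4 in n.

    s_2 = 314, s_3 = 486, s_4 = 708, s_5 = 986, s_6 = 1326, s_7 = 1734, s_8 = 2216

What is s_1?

Δ: 172, 222, 278, 340, 408, 482
Δ²: 50, 56, 62, 68, 74
Δ³: 6, 6, 6, 6
The third differences are constant at 6.
Work back: 50 − 6 = 44;  172 − 44 = 128;  314 − 128 = 186

186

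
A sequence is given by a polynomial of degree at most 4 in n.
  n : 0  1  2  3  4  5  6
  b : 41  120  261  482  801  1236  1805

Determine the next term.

2526

79  141  221  319  435  569
62  80  98  116  134
18  18  18  18
Third differences constant at 18.
134 + 18 = 152;  569 + 152 = 721;  1805 + 721 = 2526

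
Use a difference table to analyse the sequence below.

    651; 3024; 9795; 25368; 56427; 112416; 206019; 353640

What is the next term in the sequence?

575883

Δ: 2373, 6771, 15573, 31059, 55989, 93603, 147621
Δ²: 4398, 8802, 15486, 24930, 37614, 54018
Δ³: 4404, 6684, 9444, 12684, 16404
Δ⁴: 2280, 2760, 3240, 3720
Δ⁵: 480, 480, 480
The fifth differences are constant (480).
3720 + 480 = 4200;  16404 + 4200 = 20604;  54018 + 20604 = 74622;  147621 + 74622 = 222243;  353640 + 222243 = 575883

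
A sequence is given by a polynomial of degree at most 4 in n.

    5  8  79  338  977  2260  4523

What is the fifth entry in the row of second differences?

D1: 3, 71, 259, 639, 1283, 2263
D2: 68, 188, 380, 644, 980
D3: 120, 192, 264, 336
D4: 72, 72, 72

980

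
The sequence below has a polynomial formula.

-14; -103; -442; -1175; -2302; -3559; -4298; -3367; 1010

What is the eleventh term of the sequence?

31046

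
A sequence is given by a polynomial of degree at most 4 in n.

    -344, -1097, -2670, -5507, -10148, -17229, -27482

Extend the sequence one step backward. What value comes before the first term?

First differences: -753, -1573, -2837, -4641, -7081, -10253
Second differences: -820, -1264, -1804, -2440, -3172
Third differences: -444, -540, -636, -732
Fourth differences: -96, -96, -96
The fourth differences are constant at -96.
Work back: -444 + 96 = -348;  -820 + 348 = -472;  -753 + 472 = -281;  -344 + 281 = -63

-63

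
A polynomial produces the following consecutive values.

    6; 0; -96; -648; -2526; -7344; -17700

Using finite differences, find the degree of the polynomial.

Δ: -6, -96, -552, -1878, -4818, -10356
Δ²: -90, -456, -1326, -2940, -5538
Δ³: -366, -870, -1614, -2598
Δ⁴: -504, -744, -984
Δ⁵: -240, -240
The fifth differences are constant, so the polynomial has degree 5.

5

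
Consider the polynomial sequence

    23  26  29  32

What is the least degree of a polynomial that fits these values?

3, 3, 3
The first differences are constant, so the polynomial has degree 1.

1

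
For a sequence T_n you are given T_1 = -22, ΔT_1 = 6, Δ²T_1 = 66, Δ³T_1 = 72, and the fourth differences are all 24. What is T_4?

266

Build the table forward from the leading diagonal:
D4: 24  24  24  24
D3: 72  96  120  144
D2: 66  138  234  354
D1: 6  72  210  444
T: -22  -16  56  266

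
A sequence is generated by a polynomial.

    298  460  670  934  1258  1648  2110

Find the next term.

First differences: 162, 210, 264, 324, 390, 462
Second differences: 48, 54, 60, 66, 72
Third differences: 6, 6, 6, 6
Constant third difference = 6, so extend:
72 + 6 = 78;  462 + 78 = 540;  2110 + 540 = 2650

2650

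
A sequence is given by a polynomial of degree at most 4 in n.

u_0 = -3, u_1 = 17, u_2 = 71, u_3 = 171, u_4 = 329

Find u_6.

First differences: 20  54  100  158
Second differences: 34  46  58
Third differences: 12  12
Constant third difference = 12, so extend:
58 + 12 = 70;  158 + 70 = 228;  329 + 228 = 557
70 + 12 = 82;  228 + 82 = 310;  557 + 310 = 867

867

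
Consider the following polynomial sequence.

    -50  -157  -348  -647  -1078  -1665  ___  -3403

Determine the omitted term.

-2432

Using the first 6 terms:
First differences: -107  -191  -299  -431  -587
Second differences: -84  -108  -132  -156
Third differences: -24  -24  -24
Constant third difference = -24.
Extend forward: -156 − 24 = -180;  -587 − 180 = -767;  -1665 − 767 = -2432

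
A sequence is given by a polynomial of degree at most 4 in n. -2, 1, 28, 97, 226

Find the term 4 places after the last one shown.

3, 27, 69, 129
24, 42, 60
18, 18
Third differences constant at 18.
60 + 18 = 78;  129 + 78 = 207;  226 + 207 = 433
78 + 18 = 96;  207 + 96 = 303;  433 + 303 = 736
96 + 18 = 114;  303 + 114 = 417;  736 + 417 = 1153
114 + 18 = 132;  417 + 132 = 549;  1153 + 549 = 1702

1702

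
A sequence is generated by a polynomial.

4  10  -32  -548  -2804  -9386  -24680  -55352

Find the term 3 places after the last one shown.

-350576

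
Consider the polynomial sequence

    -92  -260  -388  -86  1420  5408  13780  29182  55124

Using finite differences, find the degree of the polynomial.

5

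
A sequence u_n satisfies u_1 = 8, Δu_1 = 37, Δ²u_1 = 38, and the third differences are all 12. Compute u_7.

Build the table forward from the leading diagonal:
Δ³: 12  12  12  12  12  12  12
Δ²: 38  50  62  74  86  98  110
Δ: 37  75  125  187  261  347  445
u: 8  45  120  245  432  693  1040

1040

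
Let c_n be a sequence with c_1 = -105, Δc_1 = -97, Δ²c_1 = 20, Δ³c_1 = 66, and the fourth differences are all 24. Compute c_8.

2786

Build the table forward from the leading diagonal:
Δ⁴: 24, 24, 24, 24, 24, 24, 24, 24
Δ³: 66, 90, 114, 138, 162, 186, 210, 234
Δ²: 20, 86, 176, 290, 428, 590, 776, 986
Δ: -97, -77, 9, 185, 475, 903, 1493, 2269
c: -105, -202, -279, -270, -85, 390, 1293, 2786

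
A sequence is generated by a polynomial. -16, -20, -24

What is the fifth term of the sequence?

-32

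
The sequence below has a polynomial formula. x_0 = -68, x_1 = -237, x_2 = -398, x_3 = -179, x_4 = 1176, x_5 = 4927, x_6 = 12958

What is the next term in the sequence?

D1: -169 , -161 , 219 , 1355 , 3751 , 8031
D2: 8 , 380 , 1136 , 2396 , 4280
D3: 372 , 756 , 1260 , 1884
D4: 384 , 504 , 624
D5: 120 , 120
The fifth differences are constant (120).
624 + 120 = 744;  1884 + 744 = 2628;  4280 + 2628 = 6908;  8031 + 6908 = 14939;  12958 + 14939 = 27897

27897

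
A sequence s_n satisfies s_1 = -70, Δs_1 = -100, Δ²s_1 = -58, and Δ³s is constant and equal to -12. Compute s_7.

-1780

Build the table forward from the leading diagonal:
Third differences: -12, -12, -12, -12, -12, -12, -12
Second differences: -58, -70, -82, -94, -106, -118, -130
First differences: -100, -158, -228, -310, -404, -510, -628
s: -70, -170, -328, -556, -866, -1270, -1780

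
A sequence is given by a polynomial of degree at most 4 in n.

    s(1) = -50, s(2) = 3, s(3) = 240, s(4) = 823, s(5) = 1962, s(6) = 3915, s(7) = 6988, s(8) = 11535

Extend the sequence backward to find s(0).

-33

53, 237, 583, 1139, 1953, 3073, 4547
184, 346, 556, 814, 1120, 1474
162, 210, 258, 306, 354
48, 48, 48, 48
The fourth differences are constant at 48.
Work back: 162 − 48 = 114;  184 − 114 = 70;  53 − 70 = -17;  -50 + 17 = -33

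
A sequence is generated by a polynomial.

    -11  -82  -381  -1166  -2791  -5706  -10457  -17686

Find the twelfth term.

-87582

First differences: -71  -299  -785  -1625  -2915  -4751  -7229
Second differences: -228  -486  -840  -1290  -1836  -2478
Third differences: -258  -354  -450  -546  -642
Fourth differences: -96  -96  -96  -96
Constant fourth difference = -96, so extend:
-642 − 96 = -738;  -2478 − 738 = -3216;  -7229 − 3216 = -10445;  -17686 − 10445 = -28131
-738 − 96 = -834;  -3216 − 834 = -4050;  -10445 − 4050 = -14495;  -28131 − 14495 = -42626
-834 − 96 = -930;  -4050 − 930 = -4980;  -14495 − 4980 = -19475;  -42626 − 19475 = -62101
-930 − 96 = -1026;  -4980 − 1026 = -6006;  -19475 − 6006 = -25481;  -62101 − 25481 = -87582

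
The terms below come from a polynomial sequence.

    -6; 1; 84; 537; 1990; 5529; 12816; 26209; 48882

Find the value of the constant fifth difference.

D1: 7, 83, 453, 1453, 3539, 7287, 13393, 22673
D2: 76, 370, 1000, 2086, 3748, 6106, 9280
D3: 294, 630, 1086, 1662, 2358, 3174
D4: 336, 456, 576, 696, 816
D5: 120, 120, 120, 120

120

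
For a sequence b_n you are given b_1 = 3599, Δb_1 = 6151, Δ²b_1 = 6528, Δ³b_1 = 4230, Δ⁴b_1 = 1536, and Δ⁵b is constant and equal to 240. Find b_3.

22429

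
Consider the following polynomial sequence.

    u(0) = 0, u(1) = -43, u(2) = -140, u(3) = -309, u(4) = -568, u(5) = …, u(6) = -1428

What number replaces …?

-935

Using the first 5 terms:
Δ: -43, -97, -169, -259
Δ²: -54, -72, -90
Δ³: -18, -18
Constant third difference = -18.
Extend forward: -90 − 18 = -108;  -259 − 108 = -367;  -568 − 367 = -935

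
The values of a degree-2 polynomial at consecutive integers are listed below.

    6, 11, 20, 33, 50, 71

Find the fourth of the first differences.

D1: 5, 9, 13, 17, 21
D2: 4, 4, 4, 4

17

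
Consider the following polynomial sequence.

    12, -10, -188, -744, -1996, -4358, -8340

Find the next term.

-14548

Δ: -22  -178  -556  -1252  -2362  -3982
Δ²: -156  -378  -696  -1110  -1620
Δ³: -222  -318  -414  -510
Δ⁴: -96  -96  -96
Fourth differences constant at -96.
-510 − 96 = -606;  -1620 − 606 = -2226;  -3982 − 2226 = -6208;  -8340 − 6208 = -14548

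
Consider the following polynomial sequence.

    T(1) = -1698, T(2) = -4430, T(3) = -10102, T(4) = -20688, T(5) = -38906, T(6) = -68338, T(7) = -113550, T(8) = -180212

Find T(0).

Δ: -2732, -5672, -10586, -18218, -29432, -45212, -66662
Δ²: -2940, -4914, -7632, -11214, -15780, -21450
Δ³: -1974, -2718, -3582, -4566, -5670
Δ⁴: -744, -864, -984, -1104
Δ⁵: -120, -120, -120
The fifth differences are constant at -120.
Work back: -744 + 120 = -624;  -1974 + 624 = -1350;  -2940 + 1350 = -1590;  -2732 + 1590 = -1142;  -1698 + 1142 = -556

-556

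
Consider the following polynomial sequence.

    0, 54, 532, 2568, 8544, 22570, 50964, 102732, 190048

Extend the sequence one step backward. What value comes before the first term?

4

D1: 54, 478, 2036, 5976, 14026, 28394, 51768, 87316
D2: 424, 1558, 3940, 8050, 14368, 23374, 35548
D3: 1134, 2382, 4110, 6318, 9006, 12174
D4: 1248, 1728, 2208, 2688, 3168
D5: 480, 480, 480, 480
The fifth differences are constant at 480.
Work back: 1248 − 480 = 768;  1134 − 768 = 366;  424 − 366 = 58;  54 − 58 = -4;  0 + 4 = 4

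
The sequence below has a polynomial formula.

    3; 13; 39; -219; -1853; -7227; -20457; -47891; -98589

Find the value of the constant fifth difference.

-480

D1: 10, 26, -258, -1634, -5374, -13230, -27434, -50698
D2: 16, -284, -1376, -3740, -7856, -14204, -23264
D3: -300, -1092, -2364, -4116, -6348, -9060
D4: -792, -1272, -1752, -2232, -2712
D5: -480, -480, -480, -480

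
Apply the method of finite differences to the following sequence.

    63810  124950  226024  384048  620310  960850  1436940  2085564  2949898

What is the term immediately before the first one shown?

D1: 61140  101074  158024  236262  340540  476090  648624  864334
D2: 39934  56950  78238  104278  135550  172534  215710
D3: 17016  21288  26040  31272  36984  43176
D4: 4272  4752  5232  5712  6192
D5: 480  480  480  480
The fifth differences are constant at 480.
Work back: 4272 − 480 = 3792;  17016 − 3792 = 13224;  39934 − 13224 = 26710;  61140 − 26710 = 34430;  63810 − 34430 = 29380

29380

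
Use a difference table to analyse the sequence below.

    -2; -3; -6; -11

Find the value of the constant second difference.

Δ: -1, -3, -5
Δ²: -2, -2

-2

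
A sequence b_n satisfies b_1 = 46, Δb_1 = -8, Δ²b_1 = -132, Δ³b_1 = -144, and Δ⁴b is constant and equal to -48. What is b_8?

-9502

Build the table forward from the leading diagonal:
D4: -48, -48, -48, -48, -48, -48, -48, -48
D3: -144, -192, -240, -288, -336, -384, -432, -480
D2: -132, -276, -468, -708, -996, -1332, -1716, -2148
D1: -8, -140, -416, -884, -1592, -2588, -3920, -5636
b: 46, 38, -102, -518, -1402, -2994, -5582, -9502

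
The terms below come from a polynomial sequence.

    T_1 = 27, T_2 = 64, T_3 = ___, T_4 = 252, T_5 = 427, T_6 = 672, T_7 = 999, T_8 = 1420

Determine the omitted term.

135

Using the last 5 terms:
Δ: 175  245  327  421
Δ²: 70  82  94
Δ³: 12  12
Constant third difference = 12.
Extend backward: 70 − 12 = 58;  175 − 58 = 117;  252 − 117 = 135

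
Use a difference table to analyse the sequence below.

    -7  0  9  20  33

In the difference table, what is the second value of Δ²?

Δ: 7, 9, 11, 13
Δ²: 2, 2, 2

2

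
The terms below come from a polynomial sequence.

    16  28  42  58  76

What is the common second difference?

D1: 12, 14, 16, 18
D2: 2, 2, 2

2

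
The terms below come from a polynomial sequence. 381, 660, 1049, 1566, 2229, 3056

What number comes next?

D1: 279  389  517  663  827
D2: 110  128  146  164
D3: 18  18  18
Third differences constant at 18.
164 + 18 = 182;  827 + 182 = 1009;  3056 + 1009 = 4065

4065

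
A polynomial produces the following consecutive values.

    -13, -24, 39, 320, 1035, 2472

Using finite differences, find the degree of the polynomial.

4

First differences: -11, 63, 281, 715, 1437
Second differences: 74, 218, 434, 722
Third differences: 144, 216, 288
Fourth differences: 72, 72
The fourth differences are constant, so the polynomial has degree 4.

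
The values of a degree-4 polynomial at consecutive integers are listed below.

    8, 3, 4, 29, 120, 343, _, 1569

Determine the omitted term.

Using the first 6 terms:
First differences: -5  1  25  91  223
Second differences: 6  24  66  132
Third differences: 18  42  66
Fourth differences: 24  24
Constant fourth difference = 24.
Extend forward: 66 + 24 = 90;  132 + 90 = 222;  223 + 222 = 445;  343 + 445 = 788

788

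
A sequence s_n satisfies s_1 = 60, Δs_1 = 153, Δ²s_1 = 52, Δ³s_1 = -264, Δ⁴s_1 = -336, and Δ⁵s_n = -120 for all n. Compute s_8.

Build the table forward from the leading diagonal:
Fifth differences: -120, -120, -120, -120, -120, -120, -120, -120
Fourth differences: -336, -456, -576, -696, -816, -936, -1056, -1176
Third differences: -264, -600, -1056, -1632, -2328, -3144, -4080, -5136
Second differences: 52, -212, -812, -1868, -3500, -5828, -8972, -13052
First differences: 153, 205, -7, -819, -2687, -6187, -12015, -20987
s: 60, 213, 418, 411, -408, -3095, -9282, -21297

-21297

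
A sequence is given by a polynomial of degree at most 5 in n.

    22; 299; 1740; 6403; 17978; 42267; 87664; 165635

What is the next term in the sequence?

291198

First differences: 277 , 1441 , 4663 , 11575 , 24289 , 45397 , 77971
Second differences: 1164 , 3222 , 6912 , 12714 , 21108 , 32574
Third differences: 2058 , 3690 , 5802 , 8394 , 11466
Fourth differences: 1632 , 2112 , 2592 , 3072
Fifth differences: 480 , 480 , 480
Fifth differences constant at 480.
3072 + 480 = 3552;  11466 + 3552 = 15018;  32574 + 15018 = 47592;  77971 + 47592 = 125563;  165635 + 125563 = 291198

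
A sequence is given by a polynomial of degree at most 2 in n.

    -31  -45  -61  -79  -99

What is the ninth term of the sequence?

Δ: -14 , -16 , -18 , -20
Δ²: -2 , -2 , -2
The second differences are constant (-2).
-20 − 2 = -22;  -99 − 22 = -121
-22 − 2 = -24;  -121 − 24 = -145
-24 − 2 = -26;  -145 − 26 = -171
-26 − 2 = -28;  -171 − 28 = -199

-199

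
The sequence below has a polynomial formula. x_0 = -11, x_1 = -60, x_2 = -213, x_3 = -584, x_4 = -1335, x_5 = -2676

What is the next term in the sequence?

-4865

D1: -49, -153, -371, -751, -1341
D2: -104, -218, -380, -590
D3: -114, -162, -210
D4: -48, -48
The fourth differences are constant (-48).
-210 − 48 = -258;  -590 − 258 = -848;  -1341 − 848 = -2189;  -2676 − 2189 = -4865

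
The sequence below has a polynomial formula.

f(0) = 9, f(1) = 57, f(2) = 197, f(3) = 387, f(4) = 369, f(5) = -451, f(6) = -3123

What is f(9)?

-42111

First differences: 48, 140, 190, -18, -820, -2672
Second differences: 92, 50, -208, -802, -1852
Third differences: -42, -258, -594, -1050
Fourth differences: -216, -336, -456
Fifth differences: -120, -120
Constant fifth difference = -120, so extend:
-456 − 120 = -576;  -1050 − 576 = -1626;  -1852 − 1626 = -3478;  -2672 − 3478 = -6150;  -3123 − 6150 = -9273
-576 − 120 = -696;  -1626 − 696 = -2322;  -3478 − 2322 = -5800;  -6150 − 5800 = -11950;  -9273 − 11950 = -21223
-696 − 120 = -816;  -2322 − 816 = -3138;  -5800 − 3138 = -8938;  -11950 − 8938 = -20888;  -21223 − 20888 = -42111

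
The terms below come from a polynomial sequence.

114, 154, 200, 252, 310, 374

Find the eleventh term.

First differences: 40, 46, 52, 58, 64
Second differences: 6, 6, 6, 6
The second differences are constant (6).
64 + 6 = 70;  374 + 70 = 444
70 + 6 = 76;  444 + 76 = 520
76 + 6 = 82;  520 + 82 = 602
82 + 6 = 88;  602 + 88 = 690
88 + 6 = 94;  690 + 94 = 784

784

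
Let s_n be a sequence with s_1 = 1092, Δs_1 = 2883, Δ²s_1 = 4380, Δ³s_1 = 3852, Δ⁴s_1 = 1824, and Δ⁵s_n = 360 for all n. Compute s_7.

Build the table forward from the leading diagonal:
D5: 360  360  360  360  360  360  360
D4: 1824  2184  2544  2904  3264  3624  3984
D3: 3852  5676  7860  10404  13308  16572  20196
D2: 4380  8232  13908  21768  32172  45480  62052
D1: 2883  7263  15495  29403  51171  83343  128823
s: 1092  3975  11238  26733  56136  107307  190650

190650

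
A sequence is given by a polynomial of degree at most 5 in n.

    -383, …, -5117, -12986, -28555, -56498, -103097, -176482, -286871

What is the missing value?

Using the last 7 terms:
D1: -7869, -15569, -27943, -46599, -73385, -110389
D2: -7700, -12374, -18656, -26786, -37004
D3: -4674, -6282, -8130, -10218
D4: -1608, -1848, -2088
D5: -240, -240
Constant fifth difference = -240.
Extend backward: -1608 + 240 = -1368;  -4674 + 1368 = -3306;  -7700 + 3306 = -4394;  -7869 + 4394 = -3475;  -5117 + 3475 = -1642

-1642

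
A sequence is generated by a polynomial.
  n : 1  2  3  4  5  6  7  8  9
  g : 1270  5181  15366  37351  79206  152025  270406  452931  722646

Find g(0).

D1: 3911, 10185, 21985, 41855, 72819, 118381, 182525, 269715
D2: 6274, 11800, 19870, 30964, 45562, 64144, 87190
D3: 5526, 8070, 11094, 14598, 18582, 23046
D4: 2544, 3024, 3504, 3984, 4464
D5: 480, 480, 480, 480
The fifth differences are constant at 480.
Work back: 2544 − 480 = 2064;  5526 − 2064 = 3462;  6274 − 3462 = 2812;  3911 − 2812 = 1099;  1270 − 1099 = 171

171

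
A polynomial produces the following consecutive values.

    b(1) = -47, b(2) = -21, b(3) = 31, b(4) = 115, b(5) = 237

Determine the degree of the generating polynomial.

3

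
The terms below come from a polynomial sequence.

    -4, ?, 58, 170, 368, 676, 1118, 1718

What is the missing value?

8

Using the last 6 terms:
Δ: 112  198  308  442  600
Δ²: 86  110  134  158
Δ³: 24  24  24
Constant third difference = 24.
Extend backward: 86 − 24 = 62;  112 − 62 = 50;  58 − 50 = 8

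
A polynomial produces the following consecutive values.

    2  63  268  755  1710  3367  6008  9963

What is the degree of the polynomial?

4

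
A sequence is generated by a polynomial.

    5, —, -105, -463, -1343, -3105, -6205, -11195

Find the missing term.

Using the last 6 terms:
First differences: -358  -880  -1762  -3100  -4990
Second differences: -522  -882  -1338  -1890
Third differences: -360  -456  -552
Fourth differences: -96  -96
Constant fourth difference = -96.
Extend backward: -360 + 96 = -264;  -522 + 264 = -258;  -358 + 258 = -100;  -105 + 100 = -5

-5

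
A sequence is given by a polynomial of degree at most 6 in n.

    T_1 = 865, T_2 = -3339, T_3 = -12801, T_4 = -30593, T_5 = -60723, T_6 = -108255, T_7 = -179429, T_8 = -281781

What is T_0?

2067

Δ: -4204, -9462, -17792, -30130, -47532, -71174, -102352
Δ²: -5258, -8330, -12338, -17402, -23642, -31178
Δ³: -3072, -4008, -5064, -6240, -7536
Δ⁴: -936, -1056, -1176, -1296
Δ⁵: -120, -120, -120
The fifth differences are constant at -120.
Work back: -936 + 120 = -816;  -3072 + 816 = -2256;  -5258 + 2256 = -3002;  -4204 + 3002 = -1202;  865 + 1202 = 2067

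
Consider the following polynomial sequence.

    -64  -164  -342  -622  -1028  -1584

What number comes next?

-2314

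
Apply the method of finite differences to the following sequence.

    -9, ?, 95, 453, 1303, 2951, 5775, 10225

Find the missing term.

-5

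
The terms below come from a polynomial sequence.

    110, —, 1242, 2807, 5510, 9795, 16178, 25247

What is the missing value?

Using the last 6 terms:
D1: 1565  2703  4285  6383  9069
D2: 1138  1582  2098  2686
D3: 444  516  588
D4: 72  72
Constant fourth difference = 72.
Extend backward: 444 − 72 = 372;  1138 − 372 = 766;  1565 − 766 = 799;  1242 − 799 = 443

443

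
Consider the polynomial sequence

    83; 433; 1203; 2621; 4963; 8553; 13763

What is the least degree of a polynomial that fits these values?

First differences: 350, 770, 1418, 2342, 3590, 5210
Second differences: 420, 648, 924, 1248, 1620
Third differences: 228, 276, 324, 372
Fourth differences: 48, 48, 48
The fourth differences are constant, so the polynomial has degree 4.

4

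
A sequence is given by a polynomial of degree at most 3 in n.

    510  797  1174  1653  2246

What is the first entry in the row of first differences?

First differences: 287, 377, 479, 593
Second differences: 90, 102, 114
Third differences: 12, 12

287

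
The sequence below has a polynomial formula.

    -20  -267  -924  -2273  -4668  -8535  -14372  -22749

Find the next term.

D1: -247  -657  -1349  -2395  -3867  -5837  -8377
D2: -410  -692  -1046  -1472  -1970  -2540
D3: -282  -354  -426  -498  -570
D4: -72  -72  -72  -72
Constant fourth difference = -72, so extend:
-570 − 72 = -642;  -2540 − 642 = -3182;  -8377 − 3182 = -11559;  -22749 − 11559 = -34308

-34308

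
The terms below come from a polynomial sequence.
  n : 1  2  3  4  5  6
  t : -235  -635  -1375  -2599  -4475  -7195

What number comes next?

-10975

First differences: -400, -740, -1224, -1876, -2720
Second differences: -340, -484, -652, -844
Third differences: -144, -168, -192
Fourth differences: -24, -24
The fourth differences are constant (-24).
-192 − 24 = -216;  -844 − 216 = -1060;  -2720 − 1060 = -3780;  -7195 − 3780 = -10975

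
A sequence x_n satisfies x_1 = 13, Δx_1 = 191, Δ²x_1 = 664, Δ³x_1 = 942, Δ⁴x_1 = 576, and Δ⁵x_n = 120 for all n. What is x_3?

1059

Build the table forward from the leading diagonal:
Δ⁵: 120, 120, 120
Δ⁴: 576, 696, 816
Δ³: 942, 1518, 2214
Δ²: 664, 1606, 3124
Δ: 191, 855, 2461
x: 13, 204, 1059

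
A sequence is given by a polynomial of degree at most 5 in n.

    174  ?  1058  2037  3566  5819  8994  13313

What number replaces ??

Using the last 6 terms:
Δ: 979  1529  2253  3175  4319
Δ²: 550  724  922  1144
Δ³: 174  198  222
Δ⁴: 24  24
Constant fourth difference = 24.
Extend backward: 174 − 24 = 150;  550 − 150 = 400;  979 − 400 = 579;  1058 − 579 = 479

479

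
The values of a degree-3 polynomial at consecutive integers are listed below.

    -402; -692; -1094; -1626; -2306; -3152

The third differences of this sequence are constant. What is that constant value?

First differences: -290, -402, -532, -680, -846
Second differences: -112, -130, -148, -166
Third differences: -18, -18, -18

-18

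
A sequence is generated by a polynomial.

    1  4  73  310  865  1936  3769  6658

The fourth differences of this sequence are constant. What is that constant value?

First differences: 3, 69, 237, 555, 1071, 1833, 2889
Second differences: 66, 168, 318, 516, 762, 1056
Third differences: 102, 150, 198, 246, 294
Fourth differences: 48, 48, 48, 48

48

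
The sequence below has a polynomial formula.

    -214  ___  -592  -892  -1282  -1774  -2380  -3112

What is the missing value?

-370

Using the last 6 terms:
D1: -300, -390, -492, -606, -732
D2: -90, -102, -114, -126
D3: -12, -12, -12
Constant third difference = -12.
Extend backward: -90 + 12 = -78;  -300 + 78 = -222;  -592 + 222 = -370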